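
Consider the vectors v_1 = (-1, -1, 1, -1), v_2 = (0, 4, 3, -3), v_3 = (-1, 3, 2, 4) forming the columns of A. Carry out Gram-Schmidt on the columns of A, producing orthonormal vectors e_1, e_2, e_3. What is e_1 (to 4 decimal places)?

e_1 = (-0.5000, -0.5000, 0.5000, -0.5000)

v_1 = (-1, -1, 1, -1); ‖v_1‖ = 2.0000, so e_1 = (-0.5000, -0.5000, 0.5000, -0.5000).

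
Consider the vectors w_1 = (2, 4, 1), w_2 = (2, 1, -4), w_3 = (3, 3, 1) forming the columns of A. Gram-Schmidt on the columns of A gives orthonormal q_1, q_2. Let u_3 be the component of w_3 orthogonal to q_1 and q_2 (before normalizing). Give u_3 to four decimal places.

u_3 = (1.0800, -0.6353, 0.3812)

w_1 = (2, 4, 1); ‖w_1‖ = 4.5826, so q_1 = (0.4364, 0.8729, 0.2182).
q_1·w_2 = 0.4364·2 + 0.8729·1 + 0.2182·(-4) = 0.8729.
u_2 = w_2 − 0.8729·q_1 = (1.6190, 0.2381, -4.1905).
‖u_2‖ = 4.4987, so q_2 = (0.3599, 0.0529, -0.9315).
q_1·w_3 = 0.4364·3 + 0.8729·3 + 0.2182·1 = 4.1461; q_2·w_3 = 0.3599·3 + 0.0529·3 + (-0.9315)·1 = 0.3070.
u_3 = w_3 − 4.1461·q_1 − 0.3070·q_2 = (1.0800, -0.6353, 0.3812).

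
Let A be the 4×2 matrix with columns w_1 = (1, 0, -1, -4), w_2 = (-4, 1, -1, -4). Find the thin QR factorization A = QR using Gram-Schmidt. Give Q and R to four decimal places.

w_1 = (1, 0, -1, -4); ‖w_1‖ = 4.2426, so e_1 = (0.2357, 0.0000, -0.2357, -0.9428).
e_1·w_2 = 0.2357·(-4) + 0.0000·1 + (-0.2357)·(-1) + (-0.9428)·(-4) = 3.0641.
u_2 = w_2 − 3.0641·e_1 = (-4.7222, 1.0000, -0.2778, -1.1111).
‖u_2‖ = 4.9610, so e_2 = (-0.9519, 0.2016, -0.0560, -0.2240).

Q = [[0.2357, -0.9519], [0.0000, 0.2016], [-0.2357, -0.0560], [-0.9428, -0.2240]], R = [[4.2426, 3.0641], [0.0000, 4.9610]]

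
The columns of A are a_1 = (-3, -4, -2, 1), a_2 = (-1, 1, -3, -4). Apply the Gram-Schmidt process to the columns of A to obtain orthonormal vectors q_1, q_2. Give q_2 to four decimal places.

q_2 = (-0.1733, 0.2182, -0.5649, -0.7767)

a_1 = (-3, -4, -2, 1); ‖a_1‖ = 5.4772, so q_1 = (-0.5477, -0.7303, -0.3651, 0.1826).
q_1·a_2 = (-0.5477)·(-1) + (-0.7303)·1 + (-0.3651)·(-3) + 0.1826·(-4) = 0.1826.
u_2 = a_2 − 0.1826·q_1 = (-0.9000, 1.1333, -2.9333, -4.0333).
‖u_2‖ = 5.1929, so q_2 = (-0.1733, 0.2182, -0.5649, -0.7767).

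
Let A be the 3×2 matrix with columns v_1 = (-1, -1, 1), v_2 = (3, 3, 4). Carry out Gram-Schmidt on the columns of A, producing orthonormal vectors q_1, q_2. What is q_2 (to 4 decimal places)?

q_1 = v_1/‖v_1‖ = (-1, -1, 1)/1.7321 = (-0.5774, -0.5774, 0.5774).
r_{12} = q_1·v_2 = -1.1547.
u_2 = v_2 + 1.1547·q_1 = (2.3333, 2.3333, 4.6667).
‖u_2‖ = 5.7155, so q_2 = (0.4082, 0.4082, 0.8165).

q_2 = (0.4082, 0.4082, 0.8165)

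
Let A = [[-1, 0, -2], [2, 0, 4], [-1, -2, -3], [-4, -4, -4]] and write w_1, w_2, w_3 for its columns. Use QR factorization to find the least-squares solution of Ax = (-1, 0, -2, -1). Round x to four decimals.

q_1 = w_1/‖w_1‖ = (-1, 2, -1, -4)/4.6904 = (-0.2132, 0.4264, -0.2132, -0.8528).
r_{12} = q_1·w_2 = 3.8376.
u_2 = w_2 − 3.8376·q_1 = (0.8182, -1.6364, -1.1818, -0.7273).
‖u_2‖ = 2.2962, so q_2 = (0.3563, -0.7126, -0.5147, -0.3167).
r_{13} = q_1·w_3 = 6.1828; r_{23} = q_2·w_3 = -0.7522.
u_3 = w_3 − 6.1828·q_1 + 0.7522·q_2 = (-0.4138, 0.8276, -2.0690, 1.0345).
‖u_3‖ = 2.4914, so q_3 = (-0.1661, 0.3322, -0.8305, 0.4152).
Qᵀb = (1.4924, 0.9898, 1.4118).
Back-substitute: x_3 = 1.4118/2.4914 = 0.5667.
x_2 = (0.9898 + 0.7522·0.5667)/2.2962 = 0.6167.
x_1 = (1.4924 − 3.8376·0.6167 − 6.1828·0.5667)/4.6904 = -0.9333.

x = (-0.9333, 0.6167, 0.5667)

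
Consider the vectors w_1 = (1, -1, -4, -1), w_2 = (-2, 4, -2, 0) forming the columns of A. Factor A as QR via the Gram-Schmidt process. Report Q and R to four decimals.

w_1 = (1, -1, -4, -1); ‖w_1‖ = 4.3589, so q_1 = (0.2294, -0.2294, -0.9177, -0.2294).
q_1·w_2 = 0.2294·(-2) + (-0.2294)·4 + (-0.9177)·(-2) + (-0.2294)·0 = 0.4588.
u_2 = w_2 − 0.4588·q_1 = (-2.1053, 4.1053, -1.5789, 0.1053).
‖u_2‖ = 4.8774, so q_2 = (-0.4316, 0.8417, -0.3237, 0.0216).

Q = [[0.2294, -0.4316], [-0.2294, 0.8417], [-0.9177, -0.3237], [-0.2294, 0.0216]], R = [[4.3589, 0.4588], [0.0000, 4.8774]]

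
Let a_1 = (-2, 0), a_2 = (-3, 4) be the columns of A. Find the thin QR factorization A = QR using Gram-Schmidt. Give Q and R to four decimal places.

Q = [[-1.0000, 0.0000], [0.0000, 1.0000]], R = [[2.0000, 3.0000], [0.0000, 4.0000]]

a_1 = (-2, 0); ‖a_1‖ = 2.0000, so e_1 = (-1.0000, 0.0000).
e_1·a_2 = (-1.0000)·(-3) + 0.0000·4 = 3.0000.
u_2 = a_2 − 3.0000·e_1 = (0.0000, 4.0000).
‖u_2‖ = 4.0000, so e_2 = (0.0000, 1.0000).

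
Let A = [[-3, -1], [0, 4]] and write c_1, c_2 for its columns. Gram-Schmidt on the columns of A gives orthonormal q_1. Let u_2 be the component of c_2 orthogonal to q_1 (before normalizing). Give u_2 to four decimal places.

c_1 = (-3, 0); ‖c_1‖ = 3.0000, so q_1 = (-1.0000, 0.0000).
q_1·c_2 = (-1.0000)·(-1) + 0.0000·4 = 1.0000.
u_2 = c_2 − 1.0000·q_1 = (0.0000, 4.0000).

u_2 = (0.0000, 4.0000)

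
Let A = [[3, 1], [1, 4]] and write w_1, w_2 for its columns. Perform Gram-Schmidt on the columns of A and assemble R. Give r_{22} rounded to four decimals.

q_1 = w_1/‖w_1‖ = (3, 1)/3.1623 = (0.9487, 0.3162).
r_{12} = q_1·w_2 = 2.2136.
u_2 = w_2 − 2.2136·q_1 = (-1.1000, 3.3000).
r_{22} = ‖u_2‖ = 3.4785.

r_{22} = 3.4785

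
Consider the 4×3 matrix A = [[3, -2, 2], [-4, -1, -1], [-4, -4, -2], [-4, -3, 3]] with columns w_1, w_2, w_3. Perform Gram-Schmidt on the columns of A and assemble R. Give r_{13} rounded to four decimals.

r_{13} = 0.7947

e_1 = w_1/‖w_1‖ = (3, -4, -4, -4)/7.5498 = (0.3974, -0.5298, -0.5298, -0.5298).
r_{13} = e_1·w_3 = 0.7947.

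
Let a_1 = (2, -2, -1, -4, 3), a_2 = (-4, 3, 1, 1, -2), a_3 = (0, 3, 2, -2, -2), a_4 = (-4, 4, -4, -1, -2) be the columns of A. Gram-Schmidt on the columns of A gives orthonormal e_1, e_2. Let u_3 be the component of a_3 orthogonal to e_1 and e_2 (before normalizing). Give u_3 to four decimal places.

u_3 = (2.0746, 1.6061, 1.6434, -1.3846, -1.6107)

a_1 = (2, -2, -1, -4, 3); ‖a_1‖ = 5.8310, so e_1 = (0.3430, -0.3430, -0.1715, -0.6860, 0.5145).
e_1·a_2 = 0.3430·(-4) + (-0.3430)·3 + (-0.1715)·1 + (-0.6860)·1 + 0.5145·(-2) = -4.2875.
u_2 = a_2 + 4.2875·e_1 = (-2.5294, 1.5294, 0.2647, -1.9412, 0.2059).
‖u_2‖ = 3.5521, so e_2 = (-0.7121, 0.4306, 0.0745, -0.5465, 0.0580).
e_1·a_3 = 0.3430·0 + (-0.3430)·3 + (-0.1715)·2 + (-0.6860)·(-2) + 0.5145·(-2) = -1.0290; e_2·a_3 = (-0.7121)·0 + 0.4306·3 + 0.0745·2 + (-0.5465)·(-2) + 0.0580·(-2) = 2.4178.
u_3 = a_3 + 1.0290·e_1 − 2.4178·e_2 = (2.0746, 1.6061, 1.6434, -1.3846, -1.6107).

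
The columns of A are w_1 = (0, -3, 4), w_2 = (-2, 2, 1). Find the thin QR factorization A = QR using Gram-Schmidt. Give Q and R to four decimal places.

Q = [[0.0000, -0.6727], [-0.6000, 0.5920], [0.8000, 0.4440]], R = [[5.0000, -0.4000], [0.0000, 2.9732]]

q_1 = w_1/‖w_1‖ = (0, -3, 4)/5.0000 = (0.0000, -0.6000, 0.8000).
r_{12} = q_1·w_2 = -0.4000.
u_2 = w_2 + 0.4000·q_1 = (-2.0000, 1.7600, 1.3200).
‖u_2‖ = 2.9732, so q_2 = (-0.6727, 0.5920, 0.4440).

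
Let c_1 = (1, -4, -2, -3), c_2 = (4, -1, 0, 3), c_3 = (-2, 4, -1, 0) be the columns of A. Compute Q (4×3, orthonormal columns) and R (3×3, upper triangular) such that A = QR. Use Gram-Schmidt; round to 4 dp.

Q = [[0.1826, 0.7915, 0.1895], [-0.7303, -0.2224, 0.5209], [-0.3651, -0.0131, -0.8285], [-0.5477, 0.5691, -0.0791]], R = [[5.4772, -0.1826, -2.9212], [0.0000, 5.0957, -2.4596], [0.0000, 0.0000, 2.5332]]

c_1 = (1, -4, -2, -3); ‖c_1‖ = 5.4772, so q_1 = (0.1826, -0.7303, -0.3651, -0.5477).
q_1·c_2 = 0.1826·4 + (-0.7303)·(-1) + (-0.3651)·0 + (-0.5477)·3 = -0.1826.
u_2 = c_2 + 0.1826·q_1 = (4.0333, -1.1333, -0.0667, 2.9000).
‖u_2‖ = 5.0957, so q_2 = (0.7915, -0.2224, -0.0131, 0.5691).
q_1·c_3 = 0.1826·(-2) + (-0.7303)·4 + (-0.3651)·(-1) + (-0.5477)·0 = -2.9212; q_2·c_3 = 0.7915·(-2) + (-0.2224)·4 + (-0.0131)·(-1) + 0.5691·0 = -2.4596.
u_3 = c_3 + 2.9212·q_1 + 2.4596·q_2 = (0.4801, 1.3196, -2.0988, -0.2003).
‖u_3‖ = 2.5332, so q_3 = (0.1895, 0.5209, -0.8285, -0.0791).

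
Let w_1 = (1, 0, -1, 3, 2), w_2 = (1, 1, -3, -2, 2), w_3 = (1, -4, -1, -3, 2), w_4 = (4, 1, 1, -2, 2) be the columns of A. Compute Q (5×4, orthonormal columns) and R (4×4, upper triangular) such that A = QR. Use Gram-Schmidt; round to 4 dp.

w_1 = (1, 0, -1, 3, 2); ‖w_1‖ = 3.8730, so e_1 = (0.2582, 0.0000, -0.2582, 0.7746, 0.5164).
e_1·w_2 = 0.2582·1 + 0.0000·1 + (-0.2582)·(-3) + 0.7746·(-2) + 0.5164·2 = 0.5164.
u_2 = w_2 − 0.5164·e_1 = (0.8667, 1.0000, -2.8667, -2.4000, 1.7333).
‖u_2‖ = 4.3282, so e_2 = (0.2002, 0.2310, -0.6623, -0.5545, 0.4005).
e_1·w_3 = 0.2582·1 + 0.0000·(-4) + (-0.2582)·(-1) + 0.7746·(-3) + 0.5164·2 = -0.7746; e_2·w_3 = 0.2002·1 + 0.2310·(-4) + (-0.6623)·(-1) + (-0.5545)·(-3) + 0.4005·2 = 2.4028.
u_3 = w_3 + 0.7746·e_1 − 2.4028·e_2 = (0.7189, -4.5552, 0.3915, -1.0676, 1.4377).
‖u_3‖ = 4.9625, so e_3 = (0.1449, -0.9179, 0.0789, -0.2151, 0.2897).
e_1·w_4 = 0.2582·4 + 0.0000·1 + (-0.2582)·1 + 0.7746·(-2) + 0.5164·2 = 0.2582; e_2·w_4 = 0.2002·4 + 0.2310·1 + (-0.6623)·1 + (-0.5545)·(-2) + 0.4005·2 = 2.2796; e_3·w_4 = 0.1449·4 + (-0.9179)·1 + 0.0789·1 + (-0.2151)·(-2) + 0.2897·2 = 0.7501.
u_4 = w_4 − 0.2582·e_1 − 2.2796·e_2 − 0.7501·e_3 = (3.3682, 1.1618, 2.5173, -0.7746, 0.7364).
‖u_4‖ = 4.4915, so e_4 = (0.7499, 0.2587, 0.5605, -0.1724, 0.1640).

Q = [[0.2582, 0.2002, 0.1449, 0.7499], [0.0000, 0.2310, -0.9179, 0.2587], [-0.2582, -0.6623, 0.0789, 0.5605], [0.7746, -0.5545, -0.2151, -0.1724], [0.5164, 0.4005, 0.2897, 0.1640]], R = [[3.8730, 0.5164, -0.7746, 0.2582], [0.0000, 4.3282, 2.4028, 2.2796], [0.0000, 0.0000, 4.9625, 0.7501], [0.0000, 0.0000, 0.0000, 4.4915]]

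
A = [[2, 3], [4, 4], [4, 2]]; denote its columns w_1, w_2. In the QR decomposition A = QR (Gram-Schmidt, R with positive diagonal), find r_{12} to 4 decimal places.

r_{12} = 5.0000

w_1 = (2, 4, 4); ‖w_1‖ = 6.0000, so e_1 = (0.3333, 0.6667, 0.6667).
r_{12} = e_1·w_2 = 5.0000.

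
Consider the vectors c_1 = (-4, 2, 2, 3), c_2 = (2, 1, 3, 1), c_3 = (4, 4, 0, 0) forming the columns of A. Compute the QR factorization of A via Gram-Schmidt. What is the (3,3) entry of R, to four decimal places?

r_{33} = 4.3660

c_1 = (-4, 2, 2, 3); ‖c_1‖ = 5.7446, so e_1 = (-0.6963, 0.3482, 0.3482, 0.5222).
e_1·c_2 = (-0.6963)·2 + 0.3482·1 + 0.3482·3 + 0.5222·1 = 0.5222.
u_2 = c_2 − 0.5222·e_1 = (2.3636, 0.8182, 2.8182, 0.7273).
‖u_2‖ = 3.8376, so e_2 = (0.6159, 0.2132, 0.7344, 0.1895).
e_1·c_3 = (-0.6963)·4 + 0.3482·4 + 0.3482·0 + 0.5222·0 = -1.3926; e_2·c_3 = 0.6159·4 + 0.2132·4 + 0.7344·0 + 0.1895·0 = 3.3165.
u_3 = c_3 + 1.3926·e_1 − 3.3165·e_2 = (0.9877, 3.7778, -1.9506, 0.0988).
r_{33} = ‖u_3‖ = 4.3660.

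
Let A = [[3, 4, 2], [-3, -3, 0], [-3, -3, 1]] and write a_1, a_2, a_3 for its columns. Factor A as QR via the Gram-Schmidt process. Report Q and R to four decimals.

Q = [[0.5774, 0.8165, 0.0000], [-0.5774, 0.4082, -0.7071], [-0.5774, 0.4082, 0.7071]], R = [[5.1962, 5.7735, 0.5774], [0.0000, 0.8165, 2.0412], [0.0000, 0.0000, 0.7071]]

a_1 = (3, -3, -3); ‖a_1‖ = 5.1962, so q_1 = (0.5774, -0.5774, -0.5774).
q_1·a_2 = 0.5774·4 + (-0.5774)·(-3) + (-0.5774)·(-3) = 5.7735.
u_2 = a_2 − 5.7735·q_1 = (0.6667, 0.3333, 0.3333).
‖u_2‖ = 0.8165, so q_2 = (0.8165, 0.4082, 0.4082).
q_1·a_3 = 0.5774·2 + (-0.5774)·0 + (-0.5774)·1 = 0.5774; q_2·a_3 = 0.8165·2 + 0.4082·0 + 0.4082·1 = 2.0412.
u_3 = a_3 − 0.5774·q_1 − 2.0412·q_2 = (0.0000, -0.5000, 0.5000).
‖u_3‖ = 0.7071, so q_3 = (0.0000, -0.7071, 0.7071).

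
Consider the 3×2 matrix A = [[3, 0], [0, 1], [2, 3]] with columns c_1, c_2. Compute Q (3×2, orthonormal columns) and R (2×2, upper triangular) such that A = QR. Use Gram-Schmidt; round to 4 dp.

Q = [[0.8321, -0.5149], [0.0000, 0.3719], [0.5547, 0.7724]], R = [[3.6056, 1.6641], [0.0000, 2.6890]]

q_1 = c_1/‖c_1‖ = (3, 0, 2)/3.6056 = (0.8321, 0.0000, 0.5547).
r_{12} = q_1·c_2 = 1.6641.
u_2 = c_2 − 1.6641·q_1 = (-1.3846, 1.0000, 2.0769).
‖u_2‖ = 2.6890, so q_2 = (-0.5149, 0.3719, 0.7724).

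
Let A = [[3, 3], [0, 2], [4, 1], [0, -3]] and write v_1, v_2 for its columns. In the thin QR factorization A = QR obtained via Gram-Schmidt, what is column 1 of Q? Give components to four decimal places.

v_1 = (3, 0, 4, 0); ‖v_1‖ = 5.0000, so q_1 = (0.6000, 0.0000, 0.8000, 0.0000).

q_1 = (0.6000, 0.0000, 0.8000, 0.0000)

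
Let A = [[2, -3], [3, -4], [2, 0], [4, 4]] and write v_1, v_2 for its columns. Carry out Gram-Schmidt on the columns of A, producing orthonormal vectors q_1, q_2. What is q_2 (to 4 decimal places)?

v_1 = (2, 3, 2, 4); ‖v_1‖ = 5.7446, so q_1 = (0.3482, 0.5222, 0.3482, 0.6963).
q_1·v_2 = 0.3482·(-3) + 0.5222·(-4) + 0.3482·0 + 0.6963·4 = -0.3482.
u_2 = v_2 + 0.3482·q_1 = (-2.8788, -3.8182, 0.1212, 4.2424).
‖u_2‖ = 6.3937, so q_2 = (-0.4503, -0.5972, 0.0190, 0.6635).

q_2 = (-0.4503, -0.5972, 0.0190, 0.6635)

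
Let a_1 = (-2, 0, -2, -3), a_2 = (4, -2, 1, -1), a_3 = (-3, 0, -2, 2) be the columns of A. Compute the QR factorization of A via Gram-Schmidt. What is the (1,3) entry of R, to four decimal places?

r_{13} = 0.9701

e_1 = a_1/‖a_1‖ = (-2, 0, -2, -3)/4.1231 = (-0.4851, 0.0000, -0.4851, -0.7276).
r_{13} = e_1·a_3 = 0.9701.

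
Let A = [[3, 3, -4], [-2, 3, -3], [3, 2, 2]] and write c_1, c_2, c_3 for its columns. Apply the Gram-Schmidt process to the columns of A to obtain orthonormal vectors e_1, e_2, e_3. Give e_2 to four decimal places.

e_2 = (0.4142, 0.8921, 0.1805)

e_1 = c_1/‖c_1‖ = (3, -2, 3)/4.6904 = (0.6396, -0.4264, 0.6396).
r_{12} = e_1·c_2 = 1.9188.
u_2 = c_2 − 1.9188·e_1 = (1.7727, 3.8182, 0.7727).
‖u_2‖ = 4.2800, so e_2 = (0.4142, 0.8921, 0.1805).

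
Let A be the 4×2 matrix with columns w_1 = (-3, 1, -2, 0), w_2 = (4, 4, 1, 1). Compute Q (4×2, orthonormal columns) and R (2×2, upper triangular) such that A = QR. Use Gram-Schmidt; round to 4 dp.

w_1 = (-3, 1, -2, 0); ‖w_1‖ = 3.7417, so e_1 = (-0.8018, 0.2673, -0.5345, 0.0000).
e_1·w_2 = (-0.8018)·4 + 0.2673·4 + (-0.5345)·1 + 0.0000·1 = -2.6726.
u_2 = w_2 + 2.6726·e_1 = (1.8571, 4.7143, -0.4286, 1.0000).
‖u_2‖ = 5.1824, so e_2 = (0.3584, 0.9097, -0.0827, 0.1930).

Q = [[-0.8018, 0.3584], [0.2673, 0.9097], [-0.5345, -0.0827], [0.0000, 0.1930]], R = [[3.7417, -2.6726], [0.0000, 5.1824]]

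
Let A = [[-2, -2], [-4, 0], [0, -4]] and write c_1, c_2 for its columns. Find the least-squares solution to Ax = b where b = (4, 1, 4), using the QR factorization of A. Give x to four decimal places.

c_1 = (-2, -4, 0); ‖c_1‖ = 4.4721, so q_1 = (-0.4472, -0.8944, 0.0000).
q_1·c_2 = (-0.4472)·(-2) + (-0.8944)·0 + 0.0000·(-4) = 0.8944.
u_2 = c_2 − 0.8944·q_1 = (-1.6000, 0.8000, -4.0000).
‖u_2‖ = 4.3818, so q_2 = (-0.3651, 0.1826, -0.9129).
Qᵀb = (-2.6833, -4.9295).
Back-substitute: x_2 = -4.9295/4.3818 = -1.1250.
x_1 = (-2.6833 − 0.8944·(-1.1250))/4.4721 = -0.3750.

x = (-0.3750, -1.1250)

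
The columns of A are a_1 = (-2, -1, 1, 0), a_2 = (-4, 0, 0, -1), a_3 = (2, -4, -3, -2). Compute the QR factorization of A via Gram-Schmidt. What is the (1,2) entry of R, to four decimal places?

r_{12} = 3.2660

e_1 = a_1/‖a_1‖ = (-2, -1, 1, 0)/2.4495 = (-0.8165, -0.4082, 0.4082, 0.0000).
r_{12} = e_1·a_2 = 3.2660.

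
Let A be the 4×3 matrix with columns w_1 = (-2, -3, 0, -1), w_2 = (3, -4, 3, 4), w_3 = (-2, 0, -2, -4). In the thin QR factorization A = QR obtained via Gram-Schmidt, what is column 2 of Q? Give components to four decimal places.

q_2 = (0.4660, -0.5065, 0.4255, 0.5876)

q_1 = w_1/‖w_1‖ = (-2, -3, 0, -1)/3.7417 = (-0.5345, -0.8018, 0.0000, -0.2673).
r_{12} = q_1·w_2 = 0.5345.
u_2 = w_2 − 0.5345·q_1 = (3.2857, -3.5714, 3.0000, 4.1429).
‖u_2‖ = 7.0508, so q_2 = (0.4660, -0.5065, 0.4255, 0.5876).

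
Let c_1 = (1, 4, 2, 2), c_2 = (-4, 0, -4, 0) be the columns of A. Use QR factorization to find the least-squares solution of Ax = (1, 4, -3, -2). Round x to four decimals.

e_1 = c_1/‖c_1‖ = (1, 4, 2, 2)/5.0000 = (0.2000, 0.8000, 0.4000, 0.4000).
r_{12} = e_1·c_2 = -2.4000.
u_2 = c_2 + 2.4000·e_1 = (-3.5200, 1.9200, -3.0400, 0.9600).
‖u_2‖ = 5.1225, so e_2 = (-0.6872, 0.3748, -0.5935, 0.1874).
Qᵀb = (1.4000, 2.2177).
Back-substitute: x_2 = 2.2177/5.1225 = 0.4329.
x_1 = (1.4000 + 2.4000·0.4329)/5.0000 = 0.4878.

x = (0.4878, 0.4329)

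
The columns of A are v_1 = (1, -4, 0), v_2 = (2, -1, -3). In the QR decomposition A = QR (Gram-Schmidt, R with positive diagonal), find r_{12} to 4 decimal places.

r_{12} = 1.4552

v_1 = (1, -4, 0); ‖v_1‖ = 4.1231, so q_1 = (0.2425, -0.9701, 0.0000).
r_{12} = q_1·v_2 = 1.4552.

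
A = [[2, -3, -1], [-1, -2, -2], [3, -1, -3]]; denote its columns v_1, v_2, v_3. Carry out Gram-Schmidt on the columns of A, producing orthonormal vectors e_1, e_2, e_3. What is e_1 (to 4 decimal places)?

v_1 = (2, -1, 3); ‖v_1‖ = 3.7417, so e_1 = (0.5345, -0.2673, 0.8018).

e_1 = (0.5345, -0.2673, 0.8018)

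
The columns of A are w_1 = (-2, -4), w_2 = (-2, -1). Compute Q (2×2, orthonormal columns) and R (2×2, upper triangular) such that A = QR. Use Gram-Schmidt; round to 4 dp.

Q = [[-0.4472, -0.8944], [-0.8944, 0.4472]], R = [[4.4721, 1.7889], [0.0000, 1.3416]]

w_1 = (-2, -4); ‖w_1‖ = 4.4721, so e_1 = (-0.4472, -0.8944).
e_1·w_2 = (-0.4472)·(-2) + (-0.8944)·(-1) = 1.7889.
u_2 = w_2 − 1.7889·e_1 = (-1.2000, 0.6000).
‖u_2‖ = 1.3416, so e_2 = (-0.8944, 0.4472).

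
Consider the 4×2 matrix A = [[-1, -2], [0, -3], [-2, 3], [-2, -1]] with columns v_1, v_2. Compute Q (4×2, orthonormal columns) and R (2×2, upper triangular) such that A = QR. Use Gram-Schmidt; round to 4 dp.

Q = [[-0.3333, -0.4679], [0.0000, -0.6317], [-0.6667, 0.5381], [-0.6667, -0.3041]], R = [[3.0000, -0.6667], [0.0000, 4.7493]]

v_1 = (-1, 0, -2, -2); ‖v_1‖ = 3.0000, so q_1 = (-0.3333, 0.0000, -0.6667, -0.6667).
q_1·v_2 = (-0.3333)·(-2) + 0.0000·(-3) + (-0.6667)·3 + (-0.6667)·(-1) = -0.6667.
u_2 = v_2 + 0.6667·q_1 = (-2.2222, -3.0000, 2.5556, -1.4444).
‖u_2‖ = 4.7493, so q_2 = (-0.4679, -0.6317, 0.5381, -0.3041).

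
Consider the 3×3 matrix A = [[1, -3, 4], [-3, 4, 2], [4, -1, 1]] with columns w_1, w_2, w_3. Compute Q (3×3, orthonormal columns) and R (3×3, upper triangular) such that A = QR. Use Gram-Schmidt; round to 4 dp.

Q = [[0.1961, -0.6519, 0.7325], [-0.5883, 0.5193, 0.6198], [0.7845, 0.5525, 0.2817]], R = [[5.0990, -3.7262, 0.3922], [0.0000, 3.4807, -1.0166], [0.0000, 0.0000, 4.4511]]

w_1 = (1, -3, 4); ‖w_1‖ = 5.0990, so q_1 = (0.1961, -0.5883, 0.7845).
q_1·w_2 = 0.1961·(-3) + (-0.5883)·4 + 0.7845·(-1) = -3.7262.
u_2 = w_2 + 3.7262·q_1 = (-2.2692, 1.8077, 1.9231).
‖u_2‖ = 3.4807, so q_2 = (-0.6519, 0.5193, 0.5525).
q_1·w_3 = 0.1961·4 + (-0.5883)·2 + 0.7845·1 = 0.3922; q_2·w_3 = (-0.6519)·4 + 0.5193·2 + 0.5525·1 = -1.0166.
u_3 = w_3 − 0.3922·q_1 + 1.0166·q_2 = (3.2603, 2.7587, 1.2540).
‖u_3‖ = 4.4511, so q_3 = (0.7325, 0.6198, 0.2817).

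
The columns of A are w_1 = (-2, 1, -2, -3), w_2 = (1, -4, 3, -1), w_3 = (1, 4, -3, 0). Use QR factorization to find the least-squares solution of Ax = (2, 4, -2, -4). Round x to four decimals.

x = (0.7111, 1.5069, 2.0952)

w_1 = (-2, 1, -2, -3); ‖w_1‖ = 4.2426, so e_1 = (-0.4714, 0.2357, -0.4714, -0.7071).
e_1·w_2 = (-0.4714)·1 + 0.2357·(-4) + (-0.4714)·3 + (-0.7071)·(-1) = -2.1213.
u_2 = w_2 + 2.1213·e_1 = (0.0000, -3.5000, 2.0000, -2.5000).
‖u_2‖ = 4.7434, so e_2 = (0.0000, -0.7379, 0.4216, -0.5270).
e_1·w_3 = (-0.4714)·1 + 0.2357·4 + (-0.4714)·(-3) + (-0.7071)·0 = 1.8856; e_2·w_3 = (0.0000)·1 + (-0.7379)·4 + 0.4216·(-3) + (-0.5270)·0 = -4.2164.
u_3 = w_3 − 1.8856·e_1 + 4.2164·e_2 = (1.8889, 0.4444, -0.3333, -0.8889).
‖u_3‖ = 2.1602, so e_3 = (0.8744, 0.2057, -0.1543, -0.4115).
Qᵀb = (3.7712, -1.6865, 4.5262).
Back-substitute: x_3 = 4.5262/2.1602 = 2.0952.
x_2 = (-1.6865 + 4.2164·2.0952)/4.7434 = 1.5069.
x_1 = (3.7712 + 2.1213·1.5069 − 1.8856·2.0952)/4.2426 = 0.7111.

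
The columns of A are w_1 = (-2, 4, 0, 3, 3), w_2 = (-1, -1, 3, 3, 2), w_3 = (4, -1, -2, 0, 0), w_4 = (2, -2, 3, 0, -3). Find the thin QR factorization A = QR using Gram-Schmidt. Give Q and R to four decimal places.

w_1 = (-2, 4, 0, 3, 3); ‖w_1‖ = 6.1644, so e_1 = (-0.3244, 0.6489, 0.0000, 0.4867, 0.4867).
e_1·w_2 = (-0.3244)·(-1) + 0.6489·(-1) + 0.0000·3 + 0.4867·3 + 0.4867·2 = 2.1089.
u_2 = w_2 − 2.1089·e_1 = (-0.3158, -2.3684, 3.0000, 1.9737, 0.9737).
‖u_2‖ = 4.4218, so e_2 = (-0.0714, -0.5356, 0.6785, 0.4463, 0.2202).
e_1·w_3 = (-0.3244)·4 + 0.6489·(-1) + 0.0000·(-2) + 0.4867·0 + 0.4867·0 = -1.9467; e_2·w_3 = (-0.0714)·4 + (-0.5356)·(-1) + 0.6785·(-2) + 0.4463·0 + 0.2202·0 = -1.1069.
u_3 = w_3 + 1.9467·e_1 + 1.1069·e_2 = (3.2894, -0.3297, -1.2490, 1.4415, 1.1911).
‖u_3‖ = 3.9981, so e_3 = (0.8227, -0.0825, -0.3124, 0.3605, 0.2979).
e_1·w_4 = (-0.3244)·2 + 0.6489·(-2) + 0.0000·3 + 0.4867·0 + 0.4867·(-3) = -3.4066; e_2·w_4 = (-0.0714)·2 + (-0.5356)·(-2) + 0.6785·3 + 0.4463·0 + 0.2202·(-3) = 2.3032; e_3·w_4 = 0.8227·2 + (-0.0825)·(-2) + (-0.3124)·3 + 0.3605·0 + 0.2979·(-3) = -0.0205.
u_4 = w_4 + 3.4066·e_1 − 2.3032·e_2 + 0.0205·e_3 = (1.0761, 1.4425, 1.4310, 0.6373, -1.8431).
‖u_4‖ = 3.0149, so e_4 = (0.3569, 0.4784, 0.4746, 0.2114, -0.6113).

Q = [[-0.3244, -0.0714, 0.8227, 0.3569], [0.6489, -0.5356, -0.0825, 0.4784], [0.0000, 0.6785, -0.3124, 0.4746], [0.4867, 0.4463, 0.3605, 0.2114], [0.4867, 0.2202, 0.2979, -0.6113]], R = [[6.1644, 2.1089, -1.9467, -3.4066], [0.0000, 4.4218, -1.1069, 2.3032], [0.0000, 0.0000, 3.9981, -0.0205], [0.0000, 0.0000, 0.0000, 3.0149]]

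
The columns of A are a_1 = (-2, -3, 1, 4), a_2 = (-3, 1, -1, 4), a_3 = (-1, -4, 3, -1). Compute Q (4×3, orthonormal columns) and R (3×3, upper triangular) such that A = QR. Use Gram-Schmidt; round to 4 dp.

Q = [[-0.3651, -0.4472, -0.7739], [-0.5477, 0.6957, 0.0126], [0.1826, -0.3975, 0.4123], [0.7303, 0.3975, -0.4805]], R = [[5.4772, 3.2863, 2.3735], [0.0000, 4.0249, -3.9255], [0.0000, 0.0000, 2.4407]]

a_1 = (-2, -3, 1, 4); ‖a_1‖ = 5.4772, so e_1 = (-0.3651, -0.5477, 0.1826, 0.7303).
e_1·a_2 = (-0.3651)·(-3) + (-0.5477)·1 + 0.1826·(-1) + 0.7303·4 = 3.2863.
u_2 = a_2 − 3.2863·e_1 = (-1.8000, 2.8000, -1.6000, 1.6000).
‖u_2‖ = 4.0249, so e_2 = (-0.4472, 0.6957, -0.3975, 0.3975).
e_1·a_3 = (-0.3651)·(-1) + (-0.5477)·(-4) + 0.1826·3 + 0.7303·(-1) = 2.3735; e_2·a_3 = (-0.4472)·(-1) + 0.6957·(-4) + (-0.3975)·3 + 0.3975·(-1) = -3.9255.
u_3 = a_3 − 2.3735·e_1 + 3.9255·e_2 = (-1.8889, 0.0309, 1.0062, -1.1728).
‖u_3‖ = 2.4407, so e_3 = (-0.7739, 0.0126, 0.4123, -0.4805).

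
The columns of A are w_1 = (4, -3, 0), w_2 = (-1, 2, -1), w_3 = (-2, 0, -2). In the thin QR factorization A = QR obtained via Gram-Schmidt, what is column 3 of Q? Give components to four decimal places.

w_1 = (4, -3, 0); ‖w_1‖ = 5.0000, so q_1 = (0.8000, -0.6000, 0.0000).
q_1·w_2 = 0.8000·(-1) + (-0.6000)·2 + 0.0000·(-1) = -2.0000.
u_2 = w_2 + 2.0000·q_1 = (0.6000, 0.8000, -1.0000).
‖u_2‖ = 1.4142, so q_2 = (0.4243, 0.5657, -0.7071).
q_1·w_3 = 0.8000·(-2) + (-0.6000)·0 + 0.0000·(-2) = -1.6000; q_2·w_3 = 0.4243·(-2) + 0.5657·0 + (-0.7071)·(-2) = 0.5657.
u_3 = w_3 + 1.6000·q_1 − 0.5657·q_2 = (-0.9600, -1.2800, -1.6000).
‖u_3‖ = 2.2627, so q_3 = (-0.4243, -0.5657, -0.7071).

q_3 = (-0.4243, -0.5657, -0.7071)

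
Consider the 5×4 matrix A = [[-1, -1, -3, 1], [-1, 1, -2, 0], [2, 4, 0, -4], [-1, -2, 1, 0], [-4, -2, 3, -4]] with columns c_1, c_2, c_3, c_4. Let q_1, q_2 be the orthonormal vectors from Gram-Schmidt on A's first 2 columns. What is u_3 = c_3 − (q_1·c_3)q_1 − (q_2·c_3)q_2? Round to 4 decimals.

c_1 = (-1, -1, 2, -1, -4); ‖c_1‖ = 4.7958, so q_1 = (-0.2085, -0.2085, 0.4170, -0.2085, -0.8341).
q_1·c_2 = (-0.2085)·(-1) + (-0.2085)·1 + 0.4170·4 + (-0.2085)·(-2) + (-0.8341)·(-2) = 3.7533.
u_2 = c_2 − 3.7533·q_1 = (-0.2174, 1.7826, 2.4348, -1.2174, 1.1304).
‖u_2‖ = 3.4515, so q_2 = (-0.0630, 0.5165, 0.7054, -0.3527, 0.3275).
q_1·c_3 = (-0.2085)·(-3) + (-0.2085)·(-2) + 0.4170·0 + (-0.2085)·1 + (-0.8341)·3 = -1.6681; q_2·c_3 = (-0.0630)·(-3) + 0.5165·(-2) + 0.7054·0 + (-0.3527)·1 + 0.3275·3 = -0.2141.
u_3 = c_3 + 1.6681·q_1 + 0.2141·q_2 = (-3.3613, -2.2372, 0.8467, 0.5766, 1.6788).

u_3 = (-3.3613, -2.2372, 0.8467, 0.5766, 1.6788)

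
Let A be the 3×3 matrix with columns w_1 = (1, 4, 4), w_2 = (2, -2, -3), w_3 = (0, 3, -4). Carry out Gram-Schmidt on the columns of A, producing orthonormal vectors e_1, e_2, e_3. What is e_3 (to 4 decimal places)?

e_3 = (-0.2598, 0.7145, -0.6496)

w_1 = (1, 4, 4); ‖w_1‖ = 5.7446, so e_1 = (0.1741, 0.6963, 0.6963).
e_1·w_2 = 0.1741·2 + 0.6963·(-2) + 0.6963·(-3) = -3.1334.
u_2 = w_2 + 3.1334·e_1 = (2.5455, 0.1818, -0.8182).
‖u_2‖ = 2.6799, so e_2 = (0.9498, 0.0678, -0.3053).
e_1·w_3 = 0.1741·0 + 0.6963·3 + 0.6963·(-4) = -0.6963; e_2·w_3 = 0.9498·0 + 0.0678·3 + (-0.3053)·(-4) = 1.4248.
u_3 = w_3 + 0.6963·e_1 − 1.4248·e_2 = (-1.2321, 3.3882, -3.0802).
‖u_3‖ = 4.7419, so e_3 = (-0.2598, 0.7145, -0.6496).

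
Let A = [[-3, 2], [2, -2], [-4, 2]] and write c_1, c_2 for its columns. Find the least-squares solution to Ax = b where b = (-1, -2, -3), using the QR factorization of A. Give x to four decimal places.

x = (2.5000, 3.4167)

c_1 = (-3, 2, -4); ‖c_1‖ = 5.3852, so q_1 = (-0.5571, 0.3714, -0.7428).
q_1·c_2 = (-0.5571)·2 + 0.3714·(-2) + (-0.7428)·2 = -3.3425.
u_2 = c_2 + 3.3425·q_1 = (0.1379, -0.7586, -0.4828).
‖u_2‖ = 0.9097, so q_2 = (0.1516, -0.8339, -0.5307).
Qᵀb = (2.0426, 3.1082).
Back-substitute: x_2 = 3.1082/0.9097 = 3.4167.
x_1 = (2.0426 + 3.3425·3.4167)/5.3852 = 2.5000.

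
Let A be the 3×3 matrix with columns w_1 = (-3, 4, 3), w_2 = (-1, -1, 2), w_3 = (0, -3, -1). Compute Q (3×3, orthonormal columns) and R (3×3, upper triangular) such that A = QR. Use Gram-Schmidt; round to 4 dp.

w_1 = (-3, 4, 3); ‖w_1‖ = 5.8310, so e_1 = (-0.5145, 0.6860, 0.5145).
e_1·w_2 = (-0.5145)·(-1) + 0.6860·(-1) + 0.5145·2 = 0.8575.
u_2 = w_2 − 0.8575·e_1 = (-0.5588, -1.5882, 1.5588).
‖u_2‖ = 2.2945, so e_2 = (-0.2435, -0.6922, 0.6794).
e_1·w_3 = (-0.5145)·0 + 0.6860·(-3) + 0.5145·(-1) = -2.5725; e_2·w_3 = (-0.2435)·0 + (-0.6922)·(-3) + 0.6794·(-1) = 1.3972.
u_3 = w_3 + 2.5725·e_1 − 1.3972·e_2 = (-0.9832, -0.2682, -0.6257).
‖u_3‖ = 1.1959, so e_3 = (-0.8222, -0.2242, -0.5232).

Q = [[-0.5145, -0.2435, -0.8222], [0.6860, -0.6922, -0.2242], [0.5145, 0.6794, -0.5232]], R = [[5.8310, 0.8575, -2.5725], [0.0000, 2.2945, 1.3972], [0.0000, 0.0000, 1.1959]]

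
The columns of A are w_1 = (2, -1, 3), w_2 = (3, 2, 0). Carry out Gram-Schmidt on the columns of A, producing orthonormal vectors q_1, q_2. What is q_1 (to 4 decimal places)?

q_1 = (0.5345, -0.2673, 0.8018)

w_1 = (2, -1, 3); ‖w_1‖ = 3.7417, so q_1 = (0.5345, -0.2673, 0.8018).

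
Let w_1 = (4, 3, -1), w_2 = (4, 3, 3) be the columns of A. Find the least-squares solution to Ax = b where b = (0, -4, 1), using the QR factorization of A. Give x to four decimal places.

x = (-0.6100, 0.1300)

w_1 = (4, 3, -1); ‖w_1‖ = 5.0990, so q_1 = (0.7845, 0.5883, -0.1961).
q_1·w_2 = 0.7845·4 + 0.5883·3 + (-0.1961)·3 = 4.3146.
u_2 = w_2 − 4.3146·q_1 = (0.6154, 0.4615, 3.8462).
‖u_2‖ = 3.9223, so q_2 = (0.1569, 0.1177, 0.9806).
Qᵀb = (-2.5495, 0.5099).
Back-substitute: x_2 = 0.5099/3.9223 = 0.1300.
x_1 = (-2.5495 − 4.3146·0.1300)/5.0990 = -0.6100.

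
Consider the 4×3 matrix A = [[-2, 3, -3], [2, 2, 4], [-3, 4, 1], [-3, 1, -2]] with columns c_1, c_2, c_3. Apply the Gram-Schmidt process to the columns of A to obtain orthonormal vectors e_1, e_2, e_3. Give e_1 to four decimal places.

c_1 = (-2, 2, -3, -3); ‖c_1‖ = 5.0990, so e_1 = (-0.3922, 0.3922, -0.5883, -0.5883).

e_1 = (-0.3922, 0.3922, -0.5883, -0.5883)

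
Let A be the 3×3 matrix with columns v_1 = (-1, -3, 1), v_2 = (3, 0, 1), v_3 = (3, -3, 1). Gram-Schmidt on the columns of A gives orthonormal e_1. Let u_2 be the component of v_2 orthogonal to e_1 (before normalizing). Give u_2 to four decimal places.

u_2 = (2.8182, -0.5455, 1.1818)

v_1 = (-1, -3, 1); ‖v_1‖ = 3.3166, so e_1 = (-0.3015, -0.9045, 0.3015).
e_1·v_2 = (-0.3015)·3 + (-0.9045)·0 + 0.3015·1 = -0.6030.
u_2 = v_2 + 0.6030·e_1 = (2.8182, -0.5455, 1.1818).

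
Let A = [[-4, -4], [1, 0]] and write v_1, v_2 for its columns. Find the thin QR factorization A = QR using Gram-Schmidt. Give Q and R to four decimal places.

v_1 = (-4, 1); ‖v_1‖ = 4.1231, so e_1 = (-0.9701, 0.2425).
e_1·v_2 = (-0.9701)·(-4) + 0.2425·0 = 3.8806.
u_2 = v_2 − 3.8806·e_1 = (-0.2353, -0.9412).
‖u_2‖ = 0.9701, so e_2 = (-0.2425, -0.9701).

Q = [[-0.9701, -0.2425], [0.2425, -0.9701]], R = [[4.1231, 3.8806], [0.0000, 0.9701]]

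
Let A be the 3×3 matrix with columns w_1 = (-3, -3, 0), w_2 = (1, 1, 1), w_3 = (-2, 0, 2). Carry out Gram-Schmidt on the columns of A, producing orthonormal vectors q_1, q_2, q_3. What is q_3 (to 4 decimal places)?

w_1 = (-3, -3, 0); ‖w_1‖ = 4.2426, so q_1 = (-0.7071, -0.7071, 0.0000).
q_1·w_2 = (-0.7071)·1 + (-0.7071)·1 + 0.0000·1 = -1.4142.
u_2 = w_2 + 1.4142·q_1 = (0.0000, 0.0000, 1.0000).
‖u_2‖ = 1.0000, so q_2 = (0.0000, 0.0000, 1.0000).
q_1·w_3 = (-0.7071)·(-2) + (-0.7071)·0 + 0.0000·2 = 1.4142; q_2·w_3 = (0.0000)·(-2) + (0.0000)·0 + 1.0000·2 = 2.0000.
u_3 = w_3 − 1.4142·q_1 − 2.0000·q_2 = (-1.0000, 1.0000, 0.0000).
‖u_3‖ = 1.4142, so q_3 = (-0.7071, 0.7071, 0.0000).

q_3 = (-0.7071, 0.7071, 0.0000)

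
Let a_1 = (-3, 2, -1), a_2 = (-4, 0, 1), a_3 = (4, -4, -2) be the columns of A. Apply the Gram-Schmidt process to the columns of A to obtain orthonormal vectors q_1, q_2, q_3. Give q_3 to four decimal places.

q_3 = (-0.1849, -0.6472, -0.7396)

q_1 = a_1/‖a_1‖ = (-3, 2, -1)/3.7417 = (-0.8018, 0.5345, -0.2673).
r_{12} = q_1·a_2 = 2.9399.
u_2 = a_2 − 2.9399·q_1 = (-1.6429, -1.5714, 1.7857).
‖u_2‖ = 2.8909, so q_2 = (-0.5683, -0.5436, 0.6177).
r_{13} = q_1·a_3 = -4.8107; r_{23} = q_2·a_3 = -1.3342.
u_3 = a_3 + 4.8107·q_1 + 1.3342·q_2 = (-0.6154, -2.1538, -2.4615).
‖u_3‖ = 3.3282, so q_3 = (-0.1849, -0.6472, -0.7396).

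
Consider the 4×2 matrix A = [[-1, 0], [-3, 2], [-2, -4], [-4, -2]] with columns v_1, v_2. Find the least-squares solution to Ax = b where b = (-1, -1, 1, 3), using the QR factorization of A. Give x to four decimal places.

v_1 = (-1, -3, -2, -4); ‖v_1‖ = 5.4772, so q_1 = (-0.1826, -0.5477, -0.3651, -0.7303).
q_1·v_2 = (-0.1826)·0 + (-0.5477)·2 + (-0.3651)·(-4) + (-0.7303)·(-2) = 1.8257.
u_2 = v_2 − 1.8257·q_1 = (0.3333, 3.0000, -3.3333, -0.6667).
‖u_2‖ = 4.5461, so q_2 = (0.0733, 0.6599, -0.7332, -0.1466).
Qᵀb = (-1.8257, -1.9064).
Back-substitute: x_2 = -1.9064/4.5461 = -0.4194.
x_1 = (-1.8257 − 1.8257·(-0.4194))/5.4772 = -0.1935.

x = (-0.1935, -0.4194)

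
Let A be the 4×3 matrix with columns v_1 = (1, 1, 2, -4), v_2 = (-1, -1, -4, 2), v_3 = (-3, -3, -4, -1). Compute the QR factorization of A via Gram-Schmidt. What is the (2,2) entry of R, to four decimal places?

r_{22} = 2.6968

e_1 = v_1/‖v_1‖ = (1, 1, 2, -4)/4.6904 = (0.2132, 0.2132, 0.4264, -0.8528).
r_{12} = e_1·v_2 = -3.8376.
u_2 = v_2 + 3.8376·e_1 = (-0.1818, -0.1818, -2.3636, -1.2727).
r_{22} = ‖u_2‖ = 2.6968.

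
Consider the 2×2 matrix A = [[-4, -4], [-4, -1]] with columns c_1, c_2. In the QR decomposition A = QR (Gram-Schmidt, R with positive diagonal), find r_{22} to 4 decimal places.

r_{22} = 2.1213

c_1 = (-4, -4); ‖c_1‖ = 5.6569, so q_1 = (-0.7071, -0.7071).
q_1·c_2 = (-0.7071)·(-4) + (-0.7071)·(-1) = 3.5355.
u_2 = c_2 − 3.5355·q_1 = (-1.5000, 1.5000).
r_{22} = ‖u_2‖ = 2.1213.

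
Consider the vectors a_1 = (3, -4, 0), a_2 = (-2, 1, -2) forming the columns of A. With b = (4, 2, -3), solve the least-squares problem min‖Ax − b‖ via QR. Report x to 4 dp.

x = (0.2880, 0.3200)

a_1 = (3, -4, 0); ‖a_1‖ = 5.0000, so q_1 = (0.6000, -0.8000, 0.0000).
q_1·a_2 = 0.6000·(-2) + (-0.8000)·1 + 0.0000·(-2) = -2.0000.
u_2 = a_2 + 2.0000·q_1 = (-0.8000, -0.6000, -2.0000).
‖u_2‖ = 2.2361, so q_2 = (-0.3578, -0.2683, -0.8944).
Qᵀb = (0.8000, 0.7155).
Back-substitute: x_2 = 0.7155/2.2361 = 0.3200.
x_1 = (0.8000 + 2.0000·0.3200)/5.0000 = 0.2880.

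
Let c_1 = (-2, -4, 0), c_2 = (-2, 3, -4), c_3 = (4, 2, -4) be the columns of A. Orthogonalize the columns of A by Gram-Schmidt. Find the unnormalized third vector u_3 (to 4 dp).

u_3 = (3.2248, -1.6124, -2.8217)

c_1 = (-2, -4, 0); ‖c_1‖ = 4.4721, so q_1 = (-0.4472, -0.8944, 0.0000).
q_1·c_2 = (-0.4472)·(-2) + (-0.8944)·3 + 0.0000·(-4) = -1.7889.
u_2 = c_2 + 1.7889·q_1 = (-2.8000, 1.4000, -4.0000).
‖u_2‖ = 5.0794, so q_2 = (-0.5512, 0.2756, -0.7875).
q_1·c_3 = (-0.4472)·4 + (-0.8944)·2 + 0.0000·(-4) = -3.5777; q_2·c_3 = (-0.5512)·4 + 0.2756·2 + (-0.7875)·(-4) = 1.4962.
u_3 = c_3 + 3.5777·q_1 − 1.4962·q_2 = (3.2248, -1.6124, -2.8217).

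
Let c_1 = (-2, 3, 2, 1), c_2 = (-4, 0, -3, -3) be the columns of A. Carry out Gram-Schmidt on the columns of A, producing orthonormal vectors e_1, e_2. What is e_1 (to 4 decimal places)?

c_1 = (-2, 3, 2, 1); ‖c_1‖ = 4.2426, so e_1 = (-0.4714, 0.7071, 0.4714, 0.2357).

e_1 = (-0.4714, 0.7071, 0.4714, 0.2357)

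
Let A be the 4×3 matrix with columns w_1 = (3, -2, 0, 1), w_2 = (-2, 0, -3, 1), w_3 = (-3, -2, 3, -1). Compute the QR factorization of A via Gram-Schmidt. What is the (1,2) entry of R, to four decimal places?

w_1 = (3, -2, 0, 1); ‖w_1‖ = 3.7417, so e_1 = (0.8018, -0.5345, 0.0000, 0.2673).
r_{12} = e_1·w_2 = -1.3363.

r_{12} = -1.3363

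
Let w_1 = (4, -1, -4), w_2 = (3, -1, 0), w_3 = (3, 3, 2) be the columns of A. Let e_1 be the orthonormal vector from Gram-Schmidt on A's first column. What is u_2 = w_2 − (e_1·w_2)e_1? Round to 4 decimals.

w_1 = (4, -1, -4); ‖w_1‖ = 5.7446, so e_1 = (0.6963, -0.1741, -0.6963).
e_1·w_2 = 0.6963·3 + (-0.1741)·(-1) + (-0.6963)·0 = 2.2630.
u_2 = w_2 − 2.2630·e_1 = (1.4242, -0.6061, 1.5758).

u_2 = (1.4242, -0.6061, 1.5758)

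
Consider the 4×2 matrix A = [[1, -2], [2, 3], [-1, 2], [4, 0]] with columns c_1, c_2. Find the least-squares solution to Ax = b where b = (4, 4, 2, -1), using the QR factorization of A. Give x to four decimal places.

x = (0.2324, 0.4432)

q_1 = c_1/‖c_1‖ = (1, 2, -1, 4)/4.6904 = (0.2132, 0.4264, -0.2132, 0.8528).
r_{12} = q_1·c_2 = 0.4264.
u_2 = c_2 − 0.4264·q_1 = (-2.0909, 2.8182, 2.0909, -0.3636).
‖u_2‖ = 4.1010, so q_2 = (-0.5099, 0.6872, 0.5099, -0.0887).
Qᵀb = (1.2792, 1.8177).
Back-substitute: x_2 = 1.8177/4.1010 = 0.4432.
x_1 = (1.2792 − 0.4264·0.4432)/4.6904 = 0.2324.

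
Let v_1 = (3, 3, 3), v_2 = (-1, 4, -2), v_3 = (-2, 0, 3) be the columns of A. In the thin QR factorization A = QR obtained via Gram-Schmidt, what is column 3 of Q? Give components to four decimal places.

e_1 = v_1/‖v_1‖ = (3, 3, 3)/5.1962 = (0.5774, 0.5774, 0.5774).
r_{12} = e_1·v_2 = 0.5774.
u_2 = v_2 − 0.5774·e_1 = (-1.3333, 3.6667, -2.3333).
‖u_2‖ = 4.5461, so e_2 = (-0.2933, 0.8066, -0.5133).
r_{13} = e_1·v_3 = 0.5774; r_{23} = e_2·v_3 = -0.9532.
u_3 = v_3 − 0.5774·e_1 + 0.9532·e_2 = (-2.6129, 0.4355, 2.1774).
‖u_3‖ = 3.4290, so e_3 = (-0.7620, 0.1270, 0.6350).

e_3 = (-0.7620, 0.1270, 0.6350)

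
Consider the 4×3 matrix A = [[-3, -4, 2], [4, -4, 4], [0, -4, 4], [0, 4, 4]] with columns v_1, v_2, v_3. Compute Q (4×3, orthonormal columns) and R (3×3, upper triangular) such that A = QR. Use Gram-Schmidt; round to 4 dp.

Q = [[-0.6000, -0.5628, 0.2553], [0.8000, -0.4221, 0.1915], [0.0000, -0.5025, 0.4084], [0.0000, 0.5025, 0.8552]], R = [[5.0000, -0.8000, 2.0000], [0.0000, 7.9599, -2.8141], [0.0000, 0.0000, 6.3309]]

q_1 = v_1/‖v_1‖ = (-3, 4, 0, 0)/5.0000 = (-0.6000, 0.8000, 0.0000, 0.0000).
r_{12} = q_1·v_2 = -0.8000.
u_2 = v_2 + 0.8000·q_1 = (-4.4800, -3.3600, -4.0000, 4.0000).
‖u_2‖ = 7.9599, so q_2 = (-0.5628, -0.4221, -0.5025, 0.5025).
r_{13} = q_1·v_3 = 2.0000; r_{23} = q_2·v_3 = -2.8141.
u_3 = v_3 − 2.0000·q_1 + 2.8141·q_2 = (1.6162, 1.2121, 2.5859, 5.4141).
‖u_3‖ = 6.3309, so q_3 = (0.2553, 0.1915, 0.4084, 0.8552).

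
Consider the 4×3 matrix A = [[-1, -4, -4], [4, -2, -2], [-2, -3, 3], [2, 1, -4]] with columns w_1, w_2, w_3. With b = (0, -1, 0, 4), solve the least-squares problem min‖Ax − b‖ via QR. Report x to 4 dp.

x = (-0.2175, 0.3340, -0.4501)

e_1 = w_1/‖w_1‖ = (-1, 4, -2, 2)/5.0000 = (-0.2000, 0.8000, -0.4000, 0.4000).
r_{12} = e_1·w_2 = 0.8000.
u_2 = w_2 − 0.8000·e_1 = (-3.8400, -2.6400, -2.6800, 0.6800).
‖u_2‖ = 5.4185, so e_2 = (-0.7087, -0.4872, -0.4946, 0.1255).
r_{13} = e_1·w_3 = -3.6000; r_{23} = e_2·w_3 = 1.8234.
u_3 = w_3 + 3.6000·e_1 − 1.8234·e_2 = (-3.4278, 1.7684, 2.4619, -2.7888).
‖u_3‖ = 5.3587, so e_3 = (-0.6397, 0.3300, 0.4594, -0.5204).
Qᵀb = (0.8000, 0.9892, -2.4117).
Back-substitute: x_3 = -2.4117/5.3587 = -0.4501.
x_2 = (0.9892 − 1.8234·(-0.4501))/5.4185 = 0.3340.
x_1 = (0.8000 − 0.8000·0.3340 + 3.6000·(-0.4501))/5.0000 = -0.2175.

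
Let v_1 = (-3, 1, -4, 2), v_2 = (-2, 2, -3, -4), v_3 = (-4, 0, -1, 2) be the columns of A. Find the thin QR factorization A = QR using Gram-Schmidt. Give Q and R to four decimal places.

Q = [[-0.5477, -0.1506, -0.8226], [0.1826, 0.3013, -0.1471], [-0.7303, -0.2636, 0.5447], [0.3651, -0.9039, -0.0708]], R = [[5.4772, 2.1909, 3.6515], [0.0000, 5.3104, -0.9416], [0.0000, 0.0000, 2.6039]]

v_1 = (-3, 1, -4, 2); ‖v_1‖ = 5.4772, so e_1 = (-0.5477, 0.1826, -0.7303, 0.3651).
e_1·v_2 = (-0.5477)·(-2) + 0.1826·2 + (-0.7303)·(-3) + 0.3651·(-4) = 2.1909.
u_2 = v_2 − 2.1909·e_1 = (-0.8000, 1.6000, -1.4000, -4.8000).
‖u_2‖ = 5.3104, so e_2 = (-0.1506, 0.3013, -0.2636, -0.9039).
e_1·v_3 = (-0.5477)·(-4) + 0.1826·0 + (-0.7303)·(-1) + 0.3651·2 = 3.6515; e_2·v_3 = (-0.1506)·(-4) + 0.3013·0 + (-0.2636)·(-1) + (-0.9039)·2 = -0.9416.
u_3 = v_3 − 3.6515·e_1 + 0.9416·e_2 = (-2.1418, -0.3830, 1.4184, -0.1844).
‖u_3‖ = 2.6039, so e_3 = (-0.8226, -0.1471, 0.5447, -0.0708).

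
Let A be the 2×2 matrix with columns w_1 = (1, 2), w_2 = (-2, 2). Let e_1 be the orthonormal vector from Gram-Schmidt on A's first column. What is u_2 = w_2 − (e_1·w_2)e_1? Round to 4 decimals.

e_1 = w_1/‖w_1‖ = (1, 2)/2.2361 = (0.4472, 0.8944).
r_{12} = e_1·w_2 = 0.8944.
u_2 = w_2 − 0.8944·e_1 = (-2.4000, 1.2000).

u_2 = (-2.4000, 1.2000)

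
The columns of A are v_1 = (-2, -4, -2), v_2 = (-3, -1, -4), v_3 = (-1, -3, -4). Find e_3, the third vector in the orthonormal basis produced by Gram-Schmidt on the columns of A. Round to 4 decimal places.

e_1 = v_1/‖v_1‖ = (-2, -4, -2)/4.8990 = (-0.4082, -0.8165, -0.4082).
r_{12} = e_1·v_2 = 3.6742.
u_2 = v_2 − 3.6742·e_1 = (-1.5000, 2.0000, -2.5000).
‖u_2‖ = 3.5355, so e_2 = (-0.4243, 0.5657, -0.7071).
r_{13} = e_1·v_3 = 4.4907; r_{23} = e_2·v_3 = 1.5556.
u_3 = v_3 − 4.4907·e_1 − 1.5556·e_2 = (1.4933, -0.2133, -1.0667).
‖u_3‖ = 1.8475, so e_3 = (0.8083, -0.1155, -0.5774).

e_3 = (0.8083, -0.1155, -0.5774)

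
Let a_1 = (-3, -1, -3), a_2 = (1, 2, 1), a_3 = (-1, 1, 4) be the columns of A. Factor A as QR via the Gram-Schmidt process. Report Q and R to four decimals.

Q = [[-0.6882, -0.1622, -0.7071], [-0.2294, 0.9733, 0.0000], [-0.6882, -0.1622, 0.7071]], R = [[4.3589, -1.8353, -2.2942], [0.0000, 1.6222, 0.4867], [0.0000, 0.0000, 3.5355]]

q_1 = a_1/‖a_1‖ = (-3, -1, -3)/4.3589 = (-0.6882, -0.2294, -0.6882).
r_{12} = q_1·a_2 = -1.8353.
u_2 = a_2 + 1.8353·q_1 = (-0.2632, 1.5789, -0.2632).
‖u_2‖ = 1.6222, so q_2 = (-0.1622, 0.9733, -0.1622).
r_{13} = q_1·a_3 = -2.2942; r_{23} = q_2·a_3 = 0.4867.
u_3 = a_3 + 2.2942·q_1 − 0.4867·q_2 = (-2.5000, 0.0000, 2.5000).
‖u_3‖ = 3.5355, so q_3 = (-0.7071, 0.0000, 0.7071).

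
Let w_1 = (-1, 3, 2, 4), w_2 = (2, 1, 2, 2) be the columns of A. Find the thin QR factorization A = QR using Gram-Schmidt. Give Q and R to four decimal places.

Q = [[-0.1826, 0.8965], [0.5477, -0.1105], [0.3651, 0.4176], [0.7303, 0.0983]], R = [[5.4772, 2.3735], [0.0000, 2.7142]]

e_1 = w_1/‖w_1‖ = (-1, 3, 2, 4)/5.4772 = (-0.1826, 0.5477, 0.3651, 0.7303).
r_{12} = e_1·w_2 = 2.3735.
u_2 = w_2 − 2.3735·e_1 = (2.4333, -0.3000, 1.1333, 0.2667).
‖u_2‖ = 2.7142, so e_2 = (0.8965, -0.1105, 0.4176, 0.0983).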